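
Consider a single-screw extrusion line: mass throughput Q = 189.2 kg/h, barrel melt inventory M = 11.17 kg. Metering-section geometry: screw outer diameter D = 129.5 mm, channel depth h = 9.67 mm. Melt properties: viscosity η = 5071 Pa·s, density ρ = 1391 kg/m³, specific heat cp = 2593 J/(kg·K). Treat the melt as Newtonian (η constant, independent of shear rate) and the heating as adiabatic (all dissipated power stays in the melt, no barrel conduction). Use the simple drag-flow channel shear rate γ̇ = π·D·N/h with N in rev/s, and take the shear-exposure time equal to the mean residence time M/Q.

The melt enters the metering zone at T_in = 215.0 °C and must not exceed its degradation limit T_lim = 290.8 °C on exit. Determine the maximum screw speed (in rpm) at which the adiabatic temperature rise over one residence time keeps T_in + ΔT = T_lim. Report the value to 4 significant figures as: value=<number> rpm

Throughput in SI: Q_s = 189.2 kg/h ÷ 3600 s/h = 0.0525556 kg/s
t_res = M / Q_s = 11.17 ÷ 0.0525556 = 212.537 s
D = 129.5 mm = 0.1295 m;  h = 9.67 mm = 0.00967 m
ΔT_a = T_lim − T_in = 290.8 °C − 215.0 °C = 75.8 K
γ̇_max² = ΔT_a·ρ·cp/(η·t_res) = 75.8·1391·2593/(5071·212.537) = 253.671 s⁻²
γ̇_max = sqrt(253.671) = 15.9271 s⁻¹
Solve γ̇ = πDN/h for N: N_max = γ̇_max·h/(π·D) = 15.9271 × 0.00967 / (π × 0.1295) = 0.378567 rev/s = 22.714 rpm

value=22.71 rpm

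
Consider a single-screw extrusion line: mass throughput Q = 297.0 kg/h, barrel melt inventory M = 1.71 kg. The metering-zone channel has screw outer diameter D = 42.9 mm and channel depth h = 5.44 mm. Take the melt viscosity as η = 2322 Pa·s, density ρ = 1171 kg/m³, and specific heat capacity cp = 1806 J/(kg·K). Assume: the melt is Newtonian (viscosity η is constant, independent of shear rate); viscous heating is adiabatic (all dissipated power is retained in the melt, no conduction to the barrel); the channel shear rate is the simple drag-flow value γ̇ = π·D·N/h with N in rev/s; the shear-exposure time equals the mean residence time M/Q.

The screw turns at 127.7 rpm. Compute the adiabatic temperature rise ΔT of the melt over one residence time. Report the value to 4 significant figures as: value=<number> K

value=63.27 K

Throughput in SI: Q_s = 297.0 kg/h ÷ 3600 s/h = 0.0825 kg/s
t_res = M / Q_s = 1.71 ÷ 0.0825 = 20.7273 s
Convert to SI: D = 0.0429 m, h = 0.00544 m, N = 127.7/60 = 2.12833 rev/s
Shear rate: γ̇ = πDN/h = π·0.0429·2.12833/0.00544 = 52.7288 s⁻¹
ΔT = η·γ̇²·t_res/(ρ·cp) = [2322 × 52.7288² × 20.7273] / [1171 × 1806] = 63.274 K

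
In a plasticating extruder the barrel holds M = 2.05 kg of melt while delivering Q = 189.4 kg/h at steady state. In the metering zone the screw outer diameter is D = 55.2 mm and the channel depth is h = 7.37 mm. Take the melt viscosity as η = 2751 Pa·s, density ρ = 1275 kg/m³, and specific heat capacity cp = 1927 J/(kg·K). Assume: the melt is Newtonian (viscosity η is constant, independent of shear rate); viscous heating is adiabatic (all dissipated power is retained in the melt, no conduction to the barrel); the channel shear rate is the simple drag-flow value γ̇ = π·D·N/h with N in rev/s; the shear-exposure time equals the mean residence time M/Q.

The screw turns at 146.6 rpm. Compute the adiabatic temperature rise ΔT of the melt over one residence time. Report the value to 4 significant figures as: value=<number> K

Throughput in SI: Q_s = 189.4 kg/h ÷ 3600 s/h = 0.0526111 kg/s
t_res = M / Q_s = 2.05 ÷ 0.0526111 = 38.9652 s
Geometry in metres: D = 55.2 mm → 0.0552 m, h = 7.37 mm → 0.00737 m; screw speed N = 146.6 rpm = 2.44333 rev/s
Shear rate: γ̇ = πDN/h = π·0.0552·2.44333/0.00737 = 57.4916 s⁻¹
ΔT = η·γ̇²·t_res/(ρ·cp) = [2751 × 57.4916² × 38.9652] / [1275 × 1927] = 144.206 K

value=144.2 K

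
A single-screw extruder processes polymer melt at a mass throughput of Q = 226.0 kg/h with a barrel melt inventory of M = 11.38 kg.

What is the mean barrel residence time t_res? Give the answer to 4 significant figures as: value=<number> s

value=181.3 s

Q_s = Q / 3600 = 226.0 / 3600 = 0.0627778 kg/s
t_res = M / Q_s = 11.38 ÷ 0.0627778 = 181.274 s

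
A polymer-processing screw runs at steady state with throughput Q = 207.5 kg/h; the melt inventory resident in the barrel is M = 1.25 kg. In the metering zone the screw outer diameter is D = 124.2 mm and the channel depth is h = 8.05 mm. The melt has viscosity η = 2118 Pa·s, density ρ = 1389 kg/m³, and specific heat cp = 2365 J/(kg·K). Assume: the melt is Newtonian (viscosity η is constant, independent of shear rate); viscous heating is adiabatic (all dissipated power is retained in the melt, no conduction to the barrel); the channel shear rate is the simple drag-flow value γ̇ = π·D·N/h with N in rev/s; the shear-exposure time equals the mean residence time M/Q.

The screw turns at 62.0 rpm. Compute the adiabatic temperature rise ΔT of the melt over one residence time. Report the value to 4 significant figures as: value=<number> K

value=35.08 K

Throughput in SI: Q_s = 207.5 kg/h ÷ 3600 s/h = 0.0576389 kg/s
t_res = M / Q_s = 1.25 / 0.0576389 = 21.6867 s
Geometry in metres: D = 124.2 mm → 0.1242 m, h = 8.05 mm → 0.00805 m; screw speed N = 62.0 rpm = 1.03333 rev/s
Shear rate: γ̇ = πDN/h = π·0.1242·1.03333/0.00805 = 50.086 s⁻¹
ΔT = η·γ̇²·t_res / (ρ·cp) = 2118 · (50.086)² · 21.6867 / (1389 · 2365) = 35.0767 K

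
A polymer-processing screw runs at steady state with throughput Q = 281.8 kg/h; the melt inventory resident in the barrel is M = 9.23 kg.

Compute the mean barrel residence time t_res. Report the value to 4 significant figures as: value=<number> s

Convert throughput: Q = 281.8 kg/h = 281.8/3600 = 0.0782778 kg/s
t_res = M / Q_s = 9.23 ÷ 0.0782778 = 117.913 s

value=117.9 s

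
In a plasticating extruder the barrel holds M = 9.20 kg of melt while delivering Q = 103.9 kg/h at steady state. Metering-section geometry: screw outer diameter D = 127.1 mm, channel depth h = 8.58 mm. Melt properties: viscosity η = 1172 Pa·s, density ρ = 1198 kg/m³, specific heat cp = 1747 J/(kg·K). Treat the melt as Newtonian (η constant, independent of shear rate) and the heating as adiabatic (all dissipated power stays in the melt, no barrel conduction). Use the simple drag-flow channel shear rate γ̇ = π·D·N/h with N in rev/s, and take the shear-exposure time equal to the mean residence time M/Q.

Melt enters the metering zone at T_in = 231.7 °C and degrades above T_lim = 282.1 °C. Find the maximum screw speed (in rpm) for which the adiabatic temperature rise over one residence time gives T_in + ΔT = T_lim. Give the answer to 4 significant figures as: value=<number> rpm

Q_s = Q / 3600 = 103.9 / 3600 = 0.0288611 kg/s
t_res = M / Q_s = 9.20 / 0.0288611 = 318.768 s
Convert to metres: D = 0.1271 m, h = 0.00858 m
ΔT_a = T_lim − T_in = 282.1 − 231.7 = 50.4 K
γ̇_max² = ΔT_a·ρ·cp/(η·t_res) = 50.4·1198·1747/(1172·318.768) = 282.344 s⁻²
Take the square root: γ̇_max = √(282.344) = 16.8031 s⁻¹
Solve γ̇ = πDN/h for N: N_max = γ̇_max·h/(π·D) = 16.8031 × 0.00858 / (π × 0.1271) = 0.361061 rev/s = 21.6637 rpm

value=21.66 rpm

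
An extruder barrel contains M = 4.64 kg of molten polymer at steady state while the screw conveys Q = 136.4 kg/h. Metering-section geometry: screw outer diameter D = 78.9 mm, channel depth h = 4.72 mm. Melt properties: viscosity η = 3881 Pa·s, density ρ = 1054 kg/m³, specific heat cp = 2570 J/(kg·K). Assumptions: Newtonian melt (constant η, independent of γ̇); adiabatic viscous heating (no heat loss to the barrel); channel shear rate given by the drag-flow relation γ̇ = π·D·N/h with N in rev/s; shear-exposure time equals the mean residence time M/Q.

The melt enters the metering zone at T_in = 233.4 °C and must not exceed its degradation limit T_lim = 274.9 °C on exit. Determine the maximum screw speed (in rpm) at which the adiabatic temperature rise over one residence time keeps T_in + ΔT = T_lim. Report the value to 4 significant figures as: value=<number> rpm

value=17.57 rpm

Convert throughput: Q = 136.4 kg/h = 136.4/3600 = 0.0378889 kg/s
t_res = M / Q_s = 4.64 ÷ 0.0378889 = 122.463 s
Geometry in SI: D = 78.9 mm → 0.0789 m, h = 4.72 mm → 0.00472 m
ΔT_a = T_lim − T_in = 274.9 − 233.4 = 41.5 K
γ̇_max² = ΔT_a·ρ·cp/(η·t_res) = 41.5·1054·2570/(3881·122.463) = 236.522 s⁻²
Take the square root: γ̇_max = √(236.522) = 15.3793 s⁻¹
N_max = γ̇_max·h / (π·D) = 15.3793 · 0.00472 / (π · 0.0789) = 0.292854 rev/s = 17.5712 rpm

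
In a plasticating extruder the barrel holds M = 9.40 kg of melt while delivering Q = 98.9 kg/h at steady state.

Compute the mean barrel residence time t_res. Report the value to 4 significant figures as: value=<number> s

Q_s = Q / 3600 = 98.9 / 3600 = 0.0274722 kg/s
Mean residence time: t_res = M/Q_s = 9.40 kg / 0.0274722 kg/s = 342.164 s

value=342.2 s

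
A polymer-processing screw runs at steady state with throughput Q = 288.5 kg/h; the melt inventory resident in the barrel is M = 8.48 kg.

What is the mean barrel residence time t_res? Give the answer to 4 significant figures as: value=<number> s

value=105.8 s

Q_s = Q / 3600 = 288.5 / 3600 = 0.0801389 kg/s
t_res = M / Q_s = 8.48 ÷ 0.0801389 = 105.816 s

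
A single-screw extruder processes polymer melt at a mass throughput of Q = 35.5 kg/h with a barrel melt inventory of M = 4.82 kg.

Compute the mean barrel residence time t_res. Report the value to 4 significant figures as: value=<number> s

Q_s = Q / 3600 = 35.5 / 3600 = 0.00986111 kg/s
Mean residence time: t_res = M/Q_s = 4.82 kg / 0.00986111 kg/s = 488.789 s

value=488.8 s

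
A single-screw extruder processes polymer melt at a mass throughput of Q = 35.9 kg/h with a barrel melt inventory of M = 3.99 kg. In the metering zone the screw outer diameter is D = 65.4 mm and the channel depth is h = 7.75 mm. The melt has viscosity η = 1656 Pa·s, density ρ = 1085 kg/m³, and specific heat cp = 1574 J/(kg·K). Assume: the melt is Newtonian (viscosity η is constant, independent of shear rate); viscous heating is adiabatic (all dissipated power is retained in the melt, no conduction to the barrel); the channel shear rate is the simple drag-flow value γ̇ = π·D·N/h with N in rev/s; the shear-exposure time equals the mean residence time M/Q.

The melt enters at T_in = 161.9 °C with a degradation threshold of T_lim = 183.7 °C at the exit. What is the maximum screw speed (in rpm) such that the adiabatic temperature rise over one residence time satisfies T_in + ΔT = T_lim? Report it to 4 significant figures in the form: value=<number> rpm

value=16.96 rpm

Throughput in SI: Q_s = 35.9 kg/h ÷ 3600 s/h = 0.00997222 kg/s
t_res = M / Q_s = 3.99 / 0.00997222 = 400.111 s
Convert to metres: D = 0.0654 m, h = 0.00775 m
Allowable rise: ΔT_a = T_lim − T_in = 183.7 − 161.9 = 21.8 K
Invert ΔT = ηγ̇²t_res/(ρcp) for γ̇: γ̇_max² = ΔT_a ρ cp / (η t_res) = 21.8·1085·1574 / (1656·400.111) = 56.1888 s⁻²
γ̇_max = sqrt(56.1888) = 7.49592 s⁻¹
N_max = γ̇_max·h / (π·D) = 7.49592 · 0.00775 / (π · 0.0654) = 0.282748 rev/s = 16.9649 rpm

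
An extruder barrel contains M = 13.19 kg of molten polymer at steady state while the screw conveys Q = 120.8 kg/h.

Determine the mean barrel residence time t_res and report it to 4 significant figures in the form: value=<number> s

value=393.1 s

Q_s = Q / 3600 = 120.8 / 3600 = 0.0335556 kg/s
t_res = M / Q_s = 13.19 ÷ 0.0335556 = 393.079 s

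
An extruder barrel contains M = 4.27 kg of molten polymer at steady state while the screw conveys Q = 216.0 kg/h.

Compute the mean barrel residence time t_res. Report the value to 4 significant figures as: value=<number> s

Q_s = Q / 3600 = 216.0 / 3600 = 0.06 kg/s
Mean residence time: t_res = M/Q_s = 4.27 kg / 0.06 kg/s = 71.1667 s

value=71.17 s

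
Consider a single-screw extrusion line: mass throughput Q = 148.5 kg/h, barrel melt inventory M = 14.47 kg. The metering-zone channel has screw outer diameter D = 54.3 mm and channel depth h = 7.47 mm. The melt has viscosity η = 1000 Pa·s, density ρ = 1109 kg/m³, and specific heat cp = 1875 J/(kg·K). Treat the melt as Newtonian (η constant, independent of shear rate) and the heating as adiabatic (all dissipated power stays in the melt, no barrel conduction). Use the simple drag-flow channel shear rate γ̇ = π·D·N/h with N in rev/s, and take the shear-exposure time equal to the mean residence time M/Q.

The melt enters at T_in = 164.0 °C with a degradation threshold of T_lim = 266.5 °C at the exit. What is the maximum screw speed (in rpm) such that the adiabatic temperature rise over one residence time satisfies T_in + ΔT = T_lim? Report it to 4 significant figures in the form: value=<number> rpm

value=64.76 rpm

Q_s = Q / 3600 = 148.5 / 3600 = 0.04125 kg/s
t_res = M / Q_s = 14.47 ÷ 0.04125 = 350.788 s
Convert to metres: D = 0.0543 m, h = 0.00747 m
Allowable rise: ΔT_a = T_lim − T_in = 266.5 − 164.0 = 102.5 K
γ̇_max² = ΔT_a·ρ·cp / (η·t_res) = [102.5 × 1109 × 1875] / [1000 × 350.788] = 607.592 s⁻²
γ̇_max = sqrt(607.592) = 24.6494 s⁻¹
Solve γ̇ = πDN/h for N: N_max = γ̇_max·h/(π·D) = 24.6494 × 0.00747 / (π × 0.0543) = 1.07939 rev/s = 64.7632 rpm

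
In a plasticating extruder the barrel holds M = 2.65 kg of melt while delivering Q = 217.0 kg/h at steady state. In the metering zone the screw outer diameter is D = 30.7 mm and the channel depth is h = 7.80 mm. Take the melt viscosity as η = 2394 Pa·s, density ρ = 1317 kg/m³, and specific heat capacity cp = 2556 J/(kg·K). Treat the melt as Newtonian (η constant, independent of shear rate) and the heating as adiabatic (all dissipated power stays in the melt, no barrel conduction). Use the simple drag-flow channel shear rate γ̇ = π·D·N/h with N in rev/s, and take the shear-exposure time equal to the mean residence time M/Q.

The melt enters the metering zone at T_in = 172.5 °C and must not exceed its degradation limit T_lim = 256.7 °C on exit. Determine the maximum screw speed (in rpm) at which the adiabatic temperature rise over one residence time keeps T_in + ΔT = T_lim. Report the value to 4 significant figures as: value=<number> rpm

value=251.8 rpm

Throughput in SI: Q_s = 217.0 kg/h ÷ 3600 s/h = 0.0602778 kg/s
Mean residence time: t_res = M/Q_s = 2.65 kg / 0.0602778 kg/s = 43.9631 s
D = 30.7 mm = 0.0307 m;  h = 7.80 mm = 0.0078 m
ΔT_a = T_lim − T_in = 256.7 °C − 172.5 °C = 84.2 K
γ̇_max² = ΔT_a·ρ·cp / (η·t_res) = [84.2 × 1317 × 2556] / [2394 × 43.9631] = 2693.06 s⁻²
γ̇_max = √2693.06 = 51.8947 s⁻¹
N_max = γ̇_max h / (πD) = 51.8947·0.0078/(π·0.0307) = 4.19691 rev/s → ×60 = 251.814 rpm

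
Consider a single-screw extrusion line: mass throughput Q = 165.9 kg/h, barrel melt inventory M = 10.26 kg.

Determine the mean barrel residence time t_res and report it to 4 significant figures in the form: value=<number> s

value=222.6 s

Q_s = Q / 3600 = 165.9 / 3600 = 0.0460833 kg/s
Mean residence time: t_res = M/Q_s = 10.26 kg / 0.0460833 kg/s = 222.64 s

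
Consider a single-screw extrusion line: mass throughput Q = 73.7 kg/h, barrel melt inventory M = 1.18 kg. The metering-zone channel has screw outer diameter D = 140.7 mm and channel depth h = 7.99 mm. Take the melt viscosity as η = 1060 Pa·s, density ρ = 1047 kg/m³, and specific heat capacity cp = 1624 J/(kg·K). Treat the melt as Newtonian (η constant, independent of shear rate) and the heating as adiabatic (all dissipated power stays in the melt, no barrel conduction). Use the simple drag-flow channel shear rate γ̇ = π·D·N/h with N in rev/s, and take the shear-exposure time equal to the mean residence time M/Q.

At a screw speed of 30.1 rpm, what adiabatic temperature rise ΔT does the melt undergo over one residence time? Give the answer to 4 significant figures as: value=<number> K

Throughput in SI: Q_s = 73.7 kg/h ÷ 3600 s/h = 0.0204722 kg/s
t_res = M / Q_s = 1.18 / 0.0204722 = 57.6391 s
Geometry in metres: D = 140.7 mm → 0.1407 m, h = 7.99 mm → 0.00799 m; screw speed N = 30.1 rpm = 0.501667 rev/s
Shear rate: γ̇ = πDN/h = π·0.1407·0.501667/0.00799 = 27.7532 s⁻¹
ΔT = η·γ̇²·t_res/(ρ·cp) = [1060 × 27.7532² × 57.6391] / [1047 × 1624] = 27.6767 K

value=27.68 K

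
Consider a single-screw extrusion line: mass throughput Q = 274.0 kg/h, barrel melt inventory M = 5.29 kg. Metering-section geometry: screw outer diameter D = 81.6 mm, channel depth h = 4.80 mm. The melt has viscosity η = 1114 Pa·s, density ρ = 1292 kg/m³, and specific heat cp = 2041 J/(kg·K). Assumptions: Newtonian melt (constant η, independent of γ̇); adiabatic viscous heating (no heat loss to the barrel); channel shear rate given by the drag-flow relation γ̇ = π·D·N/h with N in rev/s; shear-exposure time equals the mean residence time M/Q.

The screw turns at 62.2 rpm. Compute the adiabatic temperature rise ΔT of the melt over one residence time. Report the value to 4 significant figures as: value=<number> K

Throughput in SI: Q_s = 274.0 kg/h ÷ 3600 s/h = 0.0761111 kg/s
Mean residence time: t_res = M/Q_s = 5.29 kg / 0.0761111 kg/s = 69.5036 s
D = 81.6 mm = 0.0816 m;  h = 4.80 mm = 0.0048 m;  N = 62.2 rpm / 60 = 1.03667 rev/s
γ̇ = π D N / h = (π)(0.0816)(1.03667) / 0.0048 = 55.3653 s⁻¹
ΔT = η·γ̇²·t_res / (ρ·cp) = 1114 · (55.3653)² · 69.5036 / (1292 · 2041) = 90.0043 K

value=90.00 K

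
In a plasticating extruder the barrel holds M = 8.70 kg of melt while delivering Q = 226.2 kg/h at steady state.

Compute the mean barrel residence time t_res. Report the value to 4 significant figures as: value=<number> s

Q_s = Q / 3600 = 226.2 / 3600 = 0.0628333 kg/s
t_res = M / Q_s = 8.70 ÷ 0.0628333 = 138.462 s

value=138.5 s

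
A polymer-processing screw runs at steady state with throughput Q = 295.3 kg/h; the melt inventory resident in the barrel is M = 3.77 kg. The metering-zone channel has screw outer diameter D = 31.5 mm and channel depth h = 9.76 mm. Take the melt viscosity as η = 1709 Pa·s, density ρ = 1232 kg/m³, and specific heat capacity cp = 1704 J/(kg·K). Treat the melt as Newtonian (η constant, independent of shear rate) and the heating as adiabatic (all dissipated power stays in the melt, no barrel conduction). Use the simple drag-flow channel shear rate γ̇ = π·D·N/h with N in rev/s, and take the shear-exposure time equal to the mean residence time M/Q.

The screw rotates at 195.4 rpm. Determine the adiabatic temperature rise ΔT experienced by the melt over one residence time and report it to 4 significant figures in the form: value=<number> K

Convert throughput: Q = 295.3 kg/h = 295.3/3600 = 0.0820278 kg/s
t_res = M / Q_s = 3.77 / 0.0820278 = 45.96 s
Convert to SI: D = 0.0315 m, h = 0.00976 m, N = 195.4/60 = 3.25667 rev/s
Shear rate: γ̇ = πDN/h = π·0.0315·3.25667/0.00976 = 33.0205 s⁻¹
ΔT = η·γ̇²·t_res / (ρ·cp) = 1709 · (33.0205)² · 45.96 / (1232 · 1704) = 40.7953 K

value=40.80 K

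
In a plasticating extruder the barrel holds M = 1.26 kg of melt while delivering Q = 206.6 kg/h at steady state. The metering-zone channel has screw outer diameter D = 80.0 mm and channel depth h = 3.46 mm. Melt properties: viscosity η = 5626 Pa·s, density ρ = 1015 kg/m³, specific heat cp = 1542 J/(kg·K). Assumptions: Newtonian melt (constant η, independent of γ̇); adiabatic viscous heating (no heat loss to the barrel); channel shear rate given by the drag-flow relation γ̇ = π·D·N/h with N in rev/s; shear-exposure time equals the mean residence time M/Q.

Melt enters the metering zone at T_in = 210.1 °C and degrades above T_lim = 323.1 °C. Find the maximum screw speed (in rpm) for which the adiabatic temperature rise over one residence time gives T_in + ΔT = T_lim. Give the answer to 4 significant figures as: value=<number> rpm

Q_s = Q / 3600 = 206.6 / 3600 = 0.0573889 kg/s
t_res = M / Q_s = 1.26 / 0.0573889 = 21.9555 s
D = 80.0 mm = 0.08 m;  h = 3.46 mm = 0.00346 m
Allowable rise: ΔT_a = T_lim − T_in = 323.1 − 210.1 = 113 K
γ̇_max² = ΔT_a·ρ·cp / (η·t_res) = [113 × 1015 × 1542] / [5626 × 21.9555] = 1431.81 s⁻²
γ̇_max = √1431.81 = 37.8393 s⁻¹
N_max = γ̇_max·h / (π·D) = 37.8393 · 0.00346 / (π · 0.08) = 0.52093 rev/s = 31.2558 rpm

value=31.26 rpm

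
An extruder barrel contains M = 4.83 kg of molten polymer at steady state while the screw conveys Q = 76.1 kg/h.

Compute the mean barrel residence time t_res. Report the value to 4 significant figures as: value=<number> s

Q_s = Q / 3600 = 76.1 / 3600 = 0.0211389 kg/s
Mean residence time: t_res = M/Q_s = 4.83 kg / 0.0211389 kg/s = 228.489 s

value=228.5 s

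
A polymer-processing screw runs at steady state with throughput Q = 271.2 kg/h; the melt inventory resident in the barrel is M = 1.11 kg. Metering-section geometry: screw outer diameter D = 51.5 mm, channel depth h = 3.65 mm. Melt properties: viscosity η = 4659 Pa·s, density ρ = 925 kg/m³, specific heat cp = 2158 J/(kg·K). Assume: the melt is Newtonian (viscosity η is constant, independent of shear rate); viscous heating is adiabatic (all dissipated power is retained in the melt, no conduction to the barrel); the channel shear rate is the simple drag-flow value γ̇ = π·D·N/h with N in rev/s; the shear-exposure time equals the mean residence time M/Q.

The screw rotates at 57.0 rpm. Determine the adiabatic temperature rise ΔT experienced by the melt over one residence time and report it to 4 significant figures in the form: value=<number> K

value=60.98 K

Q_s = Q / 3600 = 271.2 / 3600 = 0.0753333 kg/s
t_res = M / Q_s = 1.11 ÷ 0.0753333 = 14.7345 s
D = 51.5 mm = 0.0515 m;  h = 3.65 mm = 0.00365 m;  N = 57.0 rpm / 60 = 0.95 rev/s
γ̇ = π·D·N / h = π · 0.0515 · 0.95 / 0.00365 = 42.1103 s⁻¹
ΔT = η·γ̇²·t_res/(ρ·cp) = [4659 × 42.1103² × 14.7345] / [925 × 2158] = 60.9833 K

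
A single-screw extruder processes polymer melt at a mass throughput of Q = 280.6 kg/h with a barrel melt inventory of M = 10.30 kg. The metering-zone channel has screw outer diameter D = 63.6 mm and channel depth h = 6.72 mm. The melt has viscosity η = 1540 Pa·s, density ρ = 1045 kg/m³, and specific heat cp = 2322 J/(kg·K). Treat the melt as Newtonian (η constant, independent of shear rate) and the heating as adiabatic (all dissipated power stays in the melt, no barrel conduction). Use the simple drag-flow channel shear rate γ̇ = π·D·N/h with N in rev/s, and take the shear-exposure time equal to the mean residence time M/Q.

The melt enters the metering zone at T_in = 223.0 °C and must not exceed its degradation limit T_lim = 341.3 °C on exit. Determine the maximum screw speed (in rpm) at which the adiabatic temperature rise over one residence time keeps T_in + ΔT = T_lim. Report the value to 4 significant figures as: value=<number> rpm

value=75.79 rpm

Convert throughput: Q = 280.6 kg/h = 280.6/3600 = 0.0779444 kg/s
t_res = M / Q_s = 10.30 ÷ 0.0779444 = 132.145 s
Geometry in SI: D = 63.6 mm → 0.0636 m, h = 6.72 mm → 0.00672 m
ΔT_a = T_lim − T_in = 341.3 °C − 223.0 °C = 118.3 K
γ̇_max² = ΔT_a·ρ·cp/(η·t_res) = 118.3·1045·2322/(1540·132.145) = 1410.56 s⁻²
γ̇_max = sqrt(1410.56) = 37.5574 s⁻¹
N_max = γ̇_max·h / (π·D) = 37.5574 · 0.00672 / (π · 0.0636) = 1.26316 rev/s = 75.7895 rpm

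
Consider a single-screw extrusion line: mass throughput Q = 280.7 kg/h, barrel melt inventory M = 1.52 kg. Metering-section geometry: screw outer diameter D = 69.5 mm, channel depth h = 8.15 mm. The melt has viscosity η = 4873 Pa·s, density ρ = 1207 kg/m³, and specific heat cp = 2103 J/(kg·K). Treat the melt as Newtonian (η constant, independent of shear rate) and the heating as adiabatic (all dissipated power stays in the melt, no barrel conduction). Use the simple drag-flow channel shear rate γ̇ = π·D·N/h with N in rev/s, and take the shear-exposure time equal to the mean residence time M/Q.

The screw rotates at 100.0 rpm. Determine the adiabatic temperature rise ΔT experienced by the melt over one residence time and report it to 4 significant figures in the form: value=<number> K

Q_s = Q / 3600 = 280.7 / 3600 = 0.0779722 kg/s
t_res = M / Q_s = 1.52 / 0.0779722 = 19.4941 s
D = 69.5 mm = 0.0695 m;  h = 8.15 mm = 0.00815 m;  N = 100.0 rpm / 60 = 1.66667 rev/s
Shear rate: γ̇ = πDN/h = π·0.0695·1.66667/0.00815 = 44.6504 s⁻¹
ΔT = η·γ̇²·t_res/(ρ·cp) = [4873 × 44.6504² × 19.4941] / [1207 × 2103] = 74.6114 K

value=74.61 K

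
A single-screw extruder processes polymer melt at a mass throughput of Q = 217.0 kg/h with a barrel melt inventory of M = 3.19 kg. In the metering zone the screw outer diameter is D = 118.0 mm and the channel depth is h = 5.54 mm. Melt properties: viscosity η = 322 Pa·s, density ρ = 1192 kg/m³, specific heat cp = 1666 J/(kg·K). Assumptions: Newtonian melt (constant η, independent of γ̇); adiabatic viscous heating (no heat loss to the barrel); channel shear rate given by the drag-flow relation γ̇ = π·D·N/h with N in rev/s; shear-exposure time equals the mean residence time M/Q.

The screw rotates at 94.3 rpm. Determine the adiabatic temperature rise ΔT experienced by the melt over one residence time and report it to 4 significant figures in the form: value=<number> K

value=94.91 K

Convert throughput: Q = 217.0 kg/h = 217.0/3600 = 0.0602778 kg/s
t_res = M / Q_s = 3.19 ÷ 0.0602778 = 52.9217 s
D = 118.0 mm = 0.118 m;  h = 5.54 mm = 0.00554 m;  N = 94.3 rpm / 60 = 1.57167 rev/s
γ̇ = π D N / h = (π)(0.118)(1.57167) / 0.00554 = 105.168 s⁻¹
ΔT = η·γ̇²·t_res / (ρ·cp) = 322 · (105.168)² · 52.9217 / (1192 · 1666) = 94.9081 K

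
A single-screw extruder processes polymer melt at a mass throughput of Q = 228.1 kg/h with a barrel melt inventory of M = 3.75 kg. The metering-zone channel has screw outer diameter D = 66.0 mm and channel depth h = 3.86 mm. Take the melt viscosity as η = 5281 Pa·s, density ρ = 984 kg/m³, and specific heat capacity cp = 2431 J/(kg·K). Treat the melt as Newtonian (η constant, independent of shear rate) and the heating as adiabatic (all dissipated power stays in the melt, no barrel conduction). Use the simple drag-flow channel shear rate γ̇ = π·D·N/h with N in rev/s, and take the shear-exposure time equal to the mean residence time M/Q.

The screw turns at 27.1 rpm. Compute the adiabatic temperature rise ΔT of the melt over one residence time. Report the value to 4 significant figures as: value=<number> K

Throughput in SI: Q_s = 228.1 kg/h ÷ 3600 s/h = 0.0633611 kg/s
Mean residence time: t_res = M/Q_s = 3.75 kg / 0.0633611 kg/s = 59.1846 s
Convert to SI: D = 0.066 m, h = 0.00386 m, N = 27.1/60 = 0.451667 rev/s
Shear rate: γ̇ = πDN/h = π·0.066·0.451667/0.00386 = 24.2619 s⁻¹
Adiabatic rise: ΔT = η γ̇² t_res / (ρ cp) = 5281·(24.2619)²·59.1846 / (984·2431) = 76.9119 K

value=76.91 K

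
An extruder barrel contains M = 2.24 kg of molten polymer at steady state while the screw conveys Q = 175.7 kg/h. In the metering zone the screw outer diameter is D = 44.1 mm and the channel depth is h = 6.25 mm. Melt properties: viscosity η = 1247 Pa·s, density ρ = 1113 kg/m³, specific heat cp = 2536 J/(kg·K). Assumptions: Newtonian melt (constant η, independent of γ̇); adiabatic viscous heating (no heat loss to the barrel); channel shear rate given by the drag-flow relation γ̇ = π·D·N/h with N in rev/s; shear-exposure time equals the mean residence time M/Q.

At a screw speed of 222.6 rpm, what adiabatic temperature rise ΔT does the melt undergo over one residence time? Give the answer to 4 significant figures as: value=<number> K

Q_s = Q / 3600 = 175.7 / 3600 = 0.0488056 kg/s
t_res = M / Q_s = 2.24 / 0.0488056 = 45.8964 s
D = 44.1 mm = 0.0441 m;  h = 6.25 mm = 0.00625 m;  N = 222.6 rpm / 60 = 3.71 rev/s
γ̇ = π·D·N / h = π · 0.0441 · 3.71 / 0.00625 = 82.2399 s⁻¹
Adiabatic rise: ΔT = η γ̇² t_res / (ρ cp) = 1247·(82.2399)²·45.8964 / (1113·2536) = 137.14 K

value=137.1 K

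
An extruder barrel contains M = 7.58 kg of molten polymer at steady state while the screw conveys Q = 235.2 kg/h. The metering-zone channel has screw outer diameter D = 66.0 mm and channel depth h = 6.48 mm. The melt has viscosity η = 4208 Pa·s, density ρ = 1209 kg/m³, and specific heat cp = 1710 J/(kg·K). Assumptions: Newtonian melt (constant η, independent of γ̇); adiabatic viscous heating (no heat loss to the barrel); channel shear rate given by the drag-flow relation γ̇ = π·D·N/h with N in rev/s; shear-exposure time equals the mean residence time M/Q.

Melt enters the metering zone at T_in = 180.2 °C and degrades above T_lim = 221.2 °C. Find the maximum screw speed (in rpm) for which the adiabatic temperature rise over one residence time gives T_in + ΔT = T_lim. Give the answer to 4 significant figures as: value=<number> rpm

value=24.71 rpm

Q_s = Q / 3600 = 235.2 / 3600 = 0.0653333 kg/s
t_res = M / Q_s = 7.58 ÷ 0.0653333 = 116.02 s
Convert to metres: D = 0.066 m, h = 0.00648 m
ΔT_a = T_lim − T_in = 221.2 − 180.2 = 41 K
γ̇_max² = ΔT_a·ρ·cp / (η·t_res) = [41 × 1209 × 1710] / [4208 × 116.02] = 173.619 s⁻²
γ̇_max = sqrt(173.619) = 13.1764 s⁻¹
N_max = γ̇_max h / (πD) = 13.1764·0.00648/(π·0.066) = 0.411793 rev/s → ×60 = 24.7076 rpm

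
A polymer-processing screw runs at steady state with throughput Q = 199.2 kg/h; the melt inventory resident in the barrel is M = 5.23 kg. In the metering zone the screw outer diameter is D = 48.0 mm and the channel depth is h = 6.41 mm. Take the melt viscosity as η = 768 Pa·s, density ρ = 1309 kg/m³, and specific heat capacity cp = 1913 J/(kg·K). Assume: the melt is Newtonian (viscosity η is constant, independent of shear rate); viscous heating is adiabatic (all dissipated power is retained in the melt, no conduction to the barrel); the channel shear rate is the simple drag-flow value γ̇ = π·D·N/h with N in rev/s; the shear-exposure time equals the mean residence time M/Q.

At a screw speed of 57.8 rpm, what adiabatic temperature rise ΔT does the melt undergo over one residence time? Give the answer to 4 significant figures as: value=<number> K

Q_s = Q / 3600 = 199.2 / 3600 = 0.0553333 kg/s
Mean residence time: t_res = M/Q_s = 5.23 kg / 0.0553333 kg/s = 94.5181 s
Geometry in metres: D = 48.0 mm → 0.048 m, h = 6.41 mm → 0.00641 m; screw speed N = 57.8 rpm = 0.963333 rev/s
Shear rate: γ̇ = πDN/h = π·0.048·0.963333/0.00641 = 22.6626 s⁻¹
ΔT = η·γ̇²·t_res / (ρ·cp) = 768 · (22.6626)² · 94.5181 / (1309 · 1913) = 14.8882 K

value=14.89 K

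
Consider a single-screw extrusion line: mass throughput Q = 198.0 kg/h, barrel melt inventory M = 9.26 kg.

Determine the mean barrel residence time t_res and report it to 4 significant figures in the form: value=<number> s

Convert throughput: Q = 198.0 kg/h = 198.0/3600 = 0.055 kg/s
Mean residence time: t_res = M/Q_s = 9.26 kg / 0.055 kg/s = 168.364 s

value=168.4 s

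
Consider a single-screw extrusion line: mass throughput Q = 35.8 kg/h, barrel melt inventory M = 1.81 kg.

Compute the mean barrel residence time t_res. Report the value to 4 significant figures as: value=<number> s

value=182.0 s

Throughput in SI: Q_s = 35.8 kg/h ÷ 3600 s/h = 0.00994444 kg/s
Mean residence time: t_res = M/Q_s = 1.81 kg / 0.00994444 kg/s = 182.011 s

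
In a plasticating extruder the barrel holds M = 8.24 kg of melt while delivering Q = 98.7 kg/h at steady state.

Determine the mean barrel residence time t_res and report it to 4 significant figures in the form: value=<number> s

Convert throughput: Q = 98.7 kg/h = 98.7/3600 = 0.0274167 kg/s
t_res = M / Q_s = 8.24 ÷ 0.0274167 = 300.547 s

value=300.5 s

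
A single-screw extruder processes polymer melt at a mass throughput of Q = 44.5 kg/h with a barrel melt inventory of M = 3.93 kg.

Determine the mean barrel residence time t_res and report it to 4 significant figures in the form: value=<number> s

value=317.9 s

Q_s = Q / 3600 = 44.5 / 3600 = 0.0123611 kg/s
t_res = M / Q_s = 3.93 / 0.0123611 = 317.933 s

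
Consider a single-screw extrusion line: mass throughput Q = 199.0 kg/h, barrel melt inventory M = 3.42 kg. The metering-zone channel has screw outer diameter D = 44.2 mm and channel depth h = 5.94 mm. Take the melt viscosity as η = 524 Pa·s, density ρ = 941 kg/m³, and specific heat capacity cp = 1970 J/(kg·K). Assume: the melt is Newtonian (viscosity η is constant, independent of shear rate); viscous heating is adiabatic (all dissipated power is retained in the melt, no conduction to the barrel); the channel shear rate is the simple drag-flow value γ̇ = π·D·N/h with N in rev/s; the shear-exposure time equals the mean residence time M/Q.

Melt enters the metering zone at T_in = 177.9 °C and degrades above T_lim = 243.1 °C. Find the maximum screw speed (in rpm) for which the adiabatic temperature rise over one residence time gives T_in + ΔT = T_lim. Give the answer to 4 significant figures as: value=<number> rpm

Throughput in SI: Q_s = 199.0 kg/h ÷ 3600 s/h = 0.0552778 kg/s
t_res = M / Q_s = 3.42 ÷ 0.0552778 = 61.8693 s
Geometry in SI: D = 44.2 mm → 0.0442 m, h = 5.94 mm → 0.00594 m
ΔT_a = T_lim − T_in = 243.1 − 177.9 = 65.2 K
Invert ΔT = ηγ̇²t_res/(ρcp) for γ̇: γ̇_max² = ΔT_a ρ cp / (η t_res) = 65.2·941·1970 / (524·61.8693) = 3728.18 s⁻²
γ̇_max = √3728.18 = 61.0588 s⁻¹
Solve γ̇ = πDN/h for N: N_max = γ̇_max·h/(π·D) = 61.0588 × 0.00594 / (π × 0.0442) = 2.61194 rev/s = 156.716 rpm

value=156.7 rpm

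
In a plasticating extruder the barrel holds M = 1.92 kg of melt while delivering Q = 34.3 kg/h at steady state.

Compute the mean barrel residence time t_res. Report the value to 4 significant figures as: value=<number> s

Q_s = Q / 3600 = 34.3 / 3600 = 0.00952778 kg/s
t_res = M / Q_s = 1.92 ÷ 0.00952778 = 201.516 s

value=201.5 s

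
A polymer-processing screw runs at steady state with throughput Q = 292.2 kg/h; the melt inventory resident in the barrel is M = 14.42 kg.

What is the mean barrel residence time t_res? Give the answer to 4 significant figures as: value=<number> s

value=177.7 s

Throughput in SI: Q_s = 292.2 kg/h ÷ 3600 s/h = 0.0811667 kg/s
Mean residence time: t_res = M/Q_s = 14.42 kg / 0.0811667 kg/s = 177.659 s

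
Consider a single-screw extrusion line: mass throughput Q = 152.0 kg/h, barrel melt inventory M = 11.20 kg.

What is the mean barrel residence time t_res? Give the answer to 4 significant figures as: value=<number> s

value=265.3 s

Throughput in SI: Q_s = 152.0 kg/h ÷ 3600 s/h = 0.0422222 kg/s
t_res = M / Q_s = 11.20 / 0.0422222 = 265.263 s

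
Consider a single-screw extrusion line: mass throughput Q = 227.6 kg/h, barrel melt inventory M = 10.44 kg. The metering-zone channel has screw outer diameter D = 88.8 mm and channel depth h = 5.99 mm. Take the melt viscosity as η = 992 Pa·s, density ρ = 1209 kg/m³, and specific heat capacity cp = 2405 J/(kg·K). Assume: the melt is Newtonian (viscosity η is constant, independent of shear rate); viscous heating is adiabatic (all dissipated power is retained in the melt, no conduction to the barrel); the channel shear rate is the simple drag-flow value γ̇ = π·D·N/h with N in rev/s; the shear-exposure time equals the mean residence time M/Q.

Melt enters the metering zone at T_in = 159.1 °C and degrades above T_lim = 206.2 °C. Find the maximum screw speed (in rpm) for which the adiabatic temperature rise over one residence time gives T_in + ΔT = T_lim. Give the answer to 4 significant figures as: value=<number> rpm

Throughput in SI: Q_s = 227.6 kg/h ÷ 3600 s/h = 0.0632222 kg/s
t_res = M / Q_s = 10.44 / 0.0632222 = 165.132 s
Convert to metres: D = 0.0888 m, h = 0.00599 m
Allowable rise: ΔT_a = T_lim − T_in = 206.2 − 159.1 = 47.1 K
Invert ΔT = ηγ̇²t_res/(ρcp) for γ̇: γ̇_max² = ΔT_a ρ cp / (η t_res) = 47.1·1209·2405 / (992·165.132) = 836.026 s⁻²
γ̇_max = sqrt(836.026) = 28.9141 s⁻¹
Solve γ̇ = πDN/h for N: N_max = γ̇_max·h/(π·D) = 28.9141 × 0.00599 / (π × 0.0888) = 0.620832 rev/s = 37.2499 rpm

value=37.25 rpm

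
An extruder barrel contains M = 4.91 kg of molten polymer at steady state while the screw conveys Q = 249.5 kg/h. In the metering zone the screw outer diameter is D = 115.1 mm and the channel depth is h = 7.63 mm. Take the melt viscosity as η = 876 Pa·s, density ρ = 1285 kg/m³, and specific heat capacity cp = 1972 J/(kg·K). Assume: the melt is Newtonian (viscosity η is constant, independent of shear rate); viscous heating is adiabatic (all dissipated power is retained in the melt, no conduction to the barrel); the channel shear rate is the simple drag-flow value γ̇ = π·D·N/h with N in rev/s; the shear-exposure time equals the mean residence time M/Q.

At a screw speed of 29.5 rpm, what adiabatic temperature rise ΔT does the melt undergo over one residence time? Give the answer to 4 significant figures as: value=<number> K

value=13.30 K

Throughput in SI: Q_s = 249.5 kg/h ÷ 3600 s/h = 0.0693056 kg/s
Mean residence time: t_res = M/Q_s = 4.91 kg / 0.0693056 kg/s = 70.8457 s
Convert to SI: D = 0.1151 m, h = 0.00763 m, N = 29.5/60 = 0.491667 rev/s
Shear rate: γ̇ = πDN/h = π·0.1151·0.491667/0.00763 = 23.3008 s⁻¹
ΔT = η·γ̇²·t_res/(ρ·cp) = [876 × 23.3008² × 70.8457] / [1285 × 1972] = 13.2969 K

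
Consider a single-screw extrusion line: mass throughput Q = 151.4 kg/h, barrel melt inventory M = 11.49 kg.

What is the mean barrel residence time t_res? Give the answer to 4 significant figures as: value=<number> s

Convert throughput: Q = 151.4 kg/h = 151.4/3600 = 0.0420556 kg/s
t_res = M / Q_s = 11.49 ÷ 0.0420556 = 273.21 s

value=273.2 s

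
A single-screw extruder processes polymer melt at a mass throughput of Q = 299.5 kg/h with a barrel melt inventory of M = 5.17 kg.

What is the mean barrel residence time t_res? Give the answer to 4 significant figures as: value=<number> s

value=62.14 s

Convert throughput: Q = 299.5 kg/h = 299.5/3600 = 0.0831944 kg/s
t_res = M / Q_s = 5.17 / 0.0831944 = 62.1436 s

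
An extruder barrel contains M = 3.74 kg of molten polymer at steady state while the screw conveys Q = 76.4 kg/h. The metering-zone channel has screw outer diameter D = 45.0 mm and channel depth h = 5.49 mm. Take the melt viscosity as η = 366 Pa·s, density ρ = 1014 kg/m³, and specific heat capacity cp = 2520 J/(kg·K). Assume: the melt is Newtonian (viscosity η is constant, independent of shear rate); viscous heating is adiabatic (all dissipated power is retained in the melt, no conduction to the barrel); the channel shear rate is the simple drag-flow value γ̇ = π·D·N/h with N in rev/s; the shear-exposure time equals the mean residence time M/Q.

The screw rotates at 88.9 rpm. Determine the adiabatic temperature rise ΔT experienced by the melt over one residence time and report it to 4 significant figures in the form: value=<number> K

Convert throughput: Q = 76.4 kg/h = 76.4/3600 = 0.0212222 kg/s
t_res = M / Q_s = 3.74 ÷ 0.0212222 = 176.23 s
Geometry in metres: D = 45.0 mm → 0.045 m, h = 5.49 mm → 0.00549 m; screw speed N = 88.9 rpm = 1.48167 rev/s
γ̇ = π D N / h = (π)(0.045)(1.48167) / 0.00549 = 38.154 s⁻¹
ΔT = η·γ̇²·t_res / (ρ·cp) = 366 · (38.154)² · 176.23 / (1014 · 2520) = 36.7455 K

value=36.75 K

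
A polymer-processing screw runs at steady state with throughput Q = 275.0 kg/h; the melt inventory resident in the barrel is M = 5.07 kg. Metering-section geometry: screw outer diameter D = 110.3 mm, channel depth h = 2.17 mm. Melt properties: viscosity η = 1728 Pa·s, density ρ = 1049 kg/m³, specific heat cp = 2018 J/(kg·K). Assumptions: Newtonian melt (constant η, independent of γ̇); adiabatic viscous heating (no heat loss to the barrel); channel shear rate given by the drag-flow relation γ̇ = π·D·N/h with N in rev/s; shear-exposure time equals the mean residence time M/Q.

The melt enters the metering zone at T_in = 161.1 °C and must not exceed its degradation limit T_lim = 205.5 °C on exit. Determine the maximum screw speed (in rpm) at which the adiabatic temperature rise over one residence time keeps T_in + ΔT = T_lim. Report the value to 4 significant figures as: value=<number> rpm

value=10.76 rpm

Q_s = Q / 3600 = 275.0 / 3600 = 0.0763889 kg/s
t_res = M / Q_s = 5.07 ÷ 0.0763889 = 66.3709 s
Geometry in SI: D = 110.3 mm → 0.1103 m, h = 2.17 mm → 0.00217 m
ΔT_a = T_lim − T_in = 205.5 °C − 161.1 °C = 44.4 K
γ̇_max² = ΔT_a·ρ·cp/(η·t_res) = 44.4·1049·2018/(1728·66.3709) = 819.517 s⁻²
Take the square root: γ̇_max = √(819.517) = 28.6272 s⁻¹
N_max = γ̇_max h / (πD) = 28.6272·0.00217/(π·0.1103) = 0.179272 rev/s → ×60 = 10.7563 rpm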